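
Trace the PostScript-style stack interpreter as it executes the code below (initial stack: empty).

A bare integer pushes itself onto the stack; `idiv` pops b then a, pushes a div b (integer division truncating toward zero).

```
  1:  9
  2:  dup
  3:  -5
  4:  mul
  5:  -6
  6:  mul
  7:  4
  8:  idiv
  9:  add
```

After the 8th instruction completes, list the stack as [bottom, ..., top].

9    : [9]
dup  : [9, 9]
-5   : [9, 9, -5]
mul  : [9, -45]
-6   : [9, -45, -6]
mul  : [9, 270]
4    : [9, 270, 4]
idiv : [9, 67]

[9, 67]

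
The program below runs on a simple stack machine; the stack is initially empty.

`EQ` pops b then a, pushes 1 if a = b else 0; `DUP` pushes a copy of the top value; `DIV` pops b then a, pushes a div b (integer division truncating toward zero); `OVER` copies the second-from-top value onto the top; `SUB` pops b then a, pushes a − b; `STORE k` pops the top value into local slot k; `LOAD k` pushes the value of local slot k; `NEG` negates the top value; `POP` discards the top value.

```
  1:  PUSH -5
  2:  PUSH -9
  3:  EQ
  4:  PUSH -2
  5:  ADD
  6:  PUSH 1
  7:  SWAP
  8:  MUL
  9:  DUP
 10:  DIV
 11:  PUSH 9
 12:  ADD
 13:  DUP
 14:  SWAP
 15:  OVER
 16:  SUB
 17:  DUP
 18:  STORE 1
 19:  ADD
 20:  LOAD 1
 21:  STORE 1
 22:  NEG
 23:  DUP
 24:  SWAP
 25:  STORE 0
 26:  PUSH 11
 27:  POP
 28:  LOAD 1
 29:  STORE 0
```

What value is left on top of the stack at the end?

-10

PUSH -5  [-5]
PUSH -9  [-5, -9]
EQ       [0]
PUSH -2  [0, -2]
ADD      [-2]
PUSH 1   [-2, 1]
SWAP     [1, -2]
MUL      [-2]
DUP      [-2, -2]
DIV      [1]
PUSH 9   [1, 9]
ADD      [10]
DUP      [10, 10]
SWAP     [10, 10]
OVER     [10, 10, 10]
SUB      [10, 0]
DUP      [10, 0, 0]
STORE 1  [10, 0]
ADD      [10]
LOAD 1   [10, 0]
STORE 1  [10]
NEG      [-10]
DUP      [-10, -10]
SWAP     [-10, -10]
STORE 0  [-10]
PUSH 11  [-10, 11]
POP      [-10]
LOAD 1   [-10, 0]
STORE 0  [-10]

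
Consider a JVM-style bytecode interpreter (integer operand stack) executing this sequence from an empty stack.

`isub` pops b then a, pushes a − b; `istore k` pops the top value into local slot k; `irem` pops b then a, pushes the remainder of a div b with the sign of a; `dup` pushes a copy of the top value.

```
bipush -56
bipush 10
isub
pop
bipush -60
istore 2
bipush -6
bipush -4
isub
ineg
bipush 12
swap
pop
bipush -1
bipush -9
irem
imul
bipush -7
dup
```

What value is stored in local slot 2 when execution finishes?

-60

bipush -56 → [-56]
bipush 10  → [-56, 10]
isub       → [-66]
pop        → []
bipush -60 → [-60]
istore 2   → []
bipush -6  → [-6]
bipush -4  → [-6, -4]
isub       → [-2]
ineg       → [2]
bipush 12  → [2, 12]
swap       → [12, 2]
pop        → [12]
bipush -1  → [12, -1]
bipush -9  → [12, -1, -9]
irem       → [12, -1]
imul       → [-12]
bipush -7  → [-12, -7]
dup        → [-12, -7, -7]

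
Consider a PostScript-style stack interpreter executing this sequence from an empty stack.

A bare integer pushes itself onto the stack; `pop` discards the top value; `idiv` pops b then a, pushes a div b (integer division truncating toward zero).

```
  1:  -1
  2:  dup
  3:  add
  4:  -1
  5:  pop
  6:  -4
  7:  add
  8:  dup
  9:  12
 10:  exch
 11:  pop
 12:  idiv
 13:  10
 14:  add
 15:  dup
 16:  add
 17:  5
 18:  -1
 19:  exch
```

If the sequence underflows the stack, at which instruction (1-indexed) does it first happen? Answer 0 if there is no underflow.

0

-1    [-1]
dup   [-1, -1]
add   [-2]
-1    [-2, -1]
pop   [-2]
-4    [-2, -4]
add   [-6]
dup   [-6, -6]
12    [-6, -6, 12]
exch  [-6, 12, -6]
pop   [-6, 12]
idiv  [0]
10    [0, 10]
add   [10]
dup   [10, 10]
add   [20]
5     [20, 5]
-1    [20, 5, -1]
exch  [20, -1, 5]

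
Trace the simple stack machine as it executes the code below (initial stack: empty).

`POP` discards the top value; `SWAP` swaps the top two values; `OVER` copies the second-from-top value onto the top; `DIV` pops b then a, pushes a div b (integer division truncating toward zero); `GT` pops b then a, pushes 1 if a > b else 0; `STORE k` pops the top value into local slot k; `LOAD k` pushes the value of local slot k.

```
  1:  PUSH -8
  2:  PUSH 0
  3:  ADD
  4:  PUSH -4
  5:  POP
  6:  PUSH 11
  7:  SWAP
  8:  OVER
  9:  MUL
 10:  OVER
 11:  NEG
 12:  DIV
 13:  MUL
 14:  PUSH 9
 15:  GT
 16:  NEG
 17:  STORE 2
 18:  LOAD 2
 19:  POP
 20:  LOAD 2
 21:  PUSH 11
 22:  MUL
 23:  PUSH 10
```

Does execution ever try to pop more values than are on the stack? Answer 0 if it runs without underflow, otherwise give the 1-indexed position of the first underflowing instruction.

PUSH -8 → -8
PUSH 0  → -8 0
ADD     → -8
PUSH -4 → -8 -4
POP     → -8
PUSH 11 → -8 11
SWAP    → 11 -8
OVER    → 11 -8 11
MUL     → 11 -88
OVER    → 11 -88 11
NEG     → 11 -88 -11
DIV     → 11 8
MUL     → 88
PUSH 9  → 88 9
GT      → 1
NEG     → -1
STORE 2 → (empty)
LOAD 2  → -1
POP     → (empty)
LOAD 2  → -1
PUSH 11 → -1 11
MUL     → -11
PUSH 10 → -11 10

0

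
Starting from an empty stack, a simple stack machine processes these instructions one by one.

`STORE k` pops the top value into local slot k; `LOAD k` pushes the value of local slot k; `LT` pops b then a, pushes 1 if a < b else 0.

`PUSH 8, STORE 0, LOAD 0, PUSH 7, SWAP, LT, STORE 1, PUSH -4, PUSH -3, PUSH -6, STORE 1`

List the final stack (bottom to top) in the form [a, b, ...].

[-4, -3]

PUSH 8  → [8]
STORE 0 → []
LOAD 0  → [8]
PUSH 7  → [8, 7]
SWAP    → [7, 8]
LT      → [1]
STORE 1 → []
PUSH -4 → [-4]
PUSH -3 → [-4, -3]
PUSH -6 → [-4, -3, -6]
STORE 1 → [-4, -3]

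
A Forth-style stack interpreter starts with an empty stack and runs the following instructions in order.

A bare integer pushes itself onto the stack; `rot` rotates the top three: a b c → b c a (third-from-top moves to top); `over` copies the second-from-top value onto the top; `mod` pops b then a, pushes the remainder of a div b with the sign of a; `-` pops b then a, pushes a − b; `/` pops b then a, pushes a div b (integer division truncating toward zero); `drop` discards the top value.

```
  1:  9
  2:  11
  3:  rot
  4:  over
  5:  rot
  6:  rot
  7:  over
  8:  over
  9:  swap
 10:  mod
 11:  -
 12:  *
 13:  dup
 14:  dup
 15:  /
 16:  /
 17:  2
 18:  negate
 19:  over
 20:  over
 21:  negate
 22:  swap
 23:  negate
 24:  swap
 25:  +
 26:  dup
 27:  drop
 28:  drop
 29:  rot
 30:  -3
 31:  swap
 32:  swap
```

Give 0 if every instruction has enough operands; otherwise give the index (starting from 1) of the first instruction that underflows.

3

9   [9]
11  [9, 11]
rot  — needs 3 operands, stack has 2 → underflow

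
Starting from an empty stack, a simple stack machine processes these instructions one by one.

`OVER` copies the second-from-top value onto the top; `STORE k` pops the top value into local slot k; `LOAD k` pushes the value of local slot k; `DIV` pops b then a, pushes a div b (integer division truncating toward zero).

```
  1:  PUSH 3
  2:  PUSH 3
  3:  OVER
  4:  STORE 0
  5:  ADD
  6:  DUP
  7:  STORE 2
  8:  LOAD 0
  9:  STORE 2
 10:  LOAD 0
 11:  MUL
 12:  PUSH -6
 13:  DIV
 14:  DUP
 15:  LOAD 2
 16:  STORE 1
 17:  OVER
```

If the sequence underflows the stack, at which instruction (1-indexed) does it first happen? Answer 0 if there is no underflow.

0

PUSH 3  : [3]
PUSH 3  : [3, 3]
OVER    : [3, 3, 3]
STORE 0 : [3, 3]
ADD     : [6]
DUP     : [6, 6]
STORE 2 : [6]
LOAD 0  : [6, 3]
STORE 2 : [6]
LOAD 0  : [6, 3]
MUL     : [18]
PUSH -6 : [18, -6]
DIV     : [-3]
DUP     : [-3, -3]
LOAD 2  : [-3, -3, 3]
STORE 1 : [-3, -3]
OVER    : [-3, -3, -3]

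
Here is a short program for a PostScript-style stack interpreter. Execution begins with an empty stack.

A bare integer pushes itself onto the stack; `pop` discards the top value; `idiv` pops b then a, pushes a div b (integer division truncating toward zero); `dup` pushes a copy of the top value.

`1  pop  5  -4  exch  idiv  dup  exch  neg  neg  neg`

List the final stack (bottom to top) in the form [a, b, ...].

1    : [1]
pop  : []
5    : [5]
-4   : [5, -4]
exch : [-4, 5]
idiv : [0]
dup  : [0, 0]
exch : [0, 0]
neg  : [0, 0]
neg  : [0, 0]
neg  : [0, 0]

[0, 0]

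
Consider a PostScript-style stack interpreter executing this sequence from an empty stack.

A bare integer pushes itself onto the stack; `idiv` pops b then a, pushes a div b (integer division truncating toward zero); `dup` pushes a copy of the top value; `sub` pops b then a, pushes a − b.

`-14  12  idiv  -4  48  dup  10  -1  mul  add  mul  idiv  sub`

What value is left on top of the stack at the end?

-14  → [-14]
12   → [-14, 12]
idiv → [-1]
-4   → [-1, -4]
48   → [-1, -4, 48]
dup  → [-1, -4, 48, 48]
10   → [-1, -4, 48, 48, 10]
-1   → [-1, -4, 48, 48, 10, -1]
mul  → [-1, -4, 48, 48, -10]
add  → [-1, -4, 48, 38]
mul  → [-1, -4, 1824]
idiv → [-1, 0]
sub  → [-1]

-1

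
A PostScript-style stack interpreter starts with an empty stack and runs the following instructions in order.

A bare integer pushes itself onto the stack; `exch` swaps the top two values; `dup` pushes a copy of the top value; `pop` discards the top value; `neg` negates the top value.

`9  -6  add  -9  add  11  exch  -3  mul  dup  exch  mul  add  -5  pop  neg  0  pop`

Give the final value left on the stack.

9    -> [9]
-6   -> [9, -6]
add  -> [3]
-9   -> [3, -9]
add  -> [-6]
11   -> [-6, 11]
exch -> [11, -6]
-3   -> [11, -6, -3]
mul  -> [11, 18]
dup  -> [11, 18, 18]
exch -> [11, 18, 18]
mul  -> [11, 324]
add  -> [335]
-5   -> [335, -5]
pop  -> [335]
neg  -> [-335]
0    -> [-335, 0]
pop  -> [-335]

-335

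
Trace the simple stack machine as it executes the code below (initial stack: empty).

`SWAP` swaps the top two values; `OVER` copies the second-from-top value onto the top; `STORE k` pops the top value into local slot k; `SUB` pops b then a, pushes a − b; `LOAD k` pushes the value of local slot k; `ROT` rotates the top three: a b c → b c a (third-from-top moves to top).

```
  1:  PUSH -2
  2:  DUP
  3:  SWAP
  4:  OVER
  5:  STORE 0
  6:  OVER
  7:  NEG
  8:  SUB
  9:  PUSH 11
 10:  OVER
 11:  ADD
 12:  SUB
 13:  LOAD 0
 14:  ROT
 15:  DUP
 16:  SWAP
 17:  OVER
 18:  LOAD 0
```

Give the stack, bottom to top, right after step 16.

PUSH -2 -> -2
DUP     -> -2 -2
SWAP    -> -2 -2
OVER    -> -2 -2 -2
STORE 0 -> -2 -2
OVER    -> -2 -2 -2
NEG     -> -2 -2 2
SUB     -> -2 -4
PUSH 11 -> -2 -4 11
OVER    -> -2 -4 11 -4
ADD     -> -2 -4 7
SUB     -> -2 -11
LOAD 0  -> -2 -11 -2
ROT     -> -11 -2 -2
DUP     -> -11 -2 -2 -2
SWAP    -> -11 -2 -2 -2

[-11, -2, -2, -2]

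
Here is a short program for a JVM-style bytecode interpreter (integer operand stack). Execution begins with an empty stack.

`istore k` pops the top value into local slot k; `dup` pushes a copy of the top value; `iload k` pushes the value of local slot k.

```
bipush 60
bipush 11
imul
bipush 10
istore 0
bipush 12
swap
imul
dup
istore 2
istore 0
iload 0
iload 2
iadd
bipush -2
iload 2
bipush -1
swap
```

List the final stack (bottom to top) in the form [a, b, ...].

bipush 60 → 60
bipush 11 → 60 11
imul      → 660
bipush 10 → 660 10
istore 0  → 660
bipush 12 → 660 12
swap      → 12 660
imul      → 7920
dup       → 7920 7920
istore 2  → 7920
istore 0  → (empty)
iload 0   → 7920
iload 2   → 7920 7920
iadd      → 15840
bipush -2 → 15840 -2
iload 2   → 15840 -2 7920
bipush -1 → 15840 -2 7920 -1
swap      → 15840 -2 -1 7920

[15840, -2, -1, 7920]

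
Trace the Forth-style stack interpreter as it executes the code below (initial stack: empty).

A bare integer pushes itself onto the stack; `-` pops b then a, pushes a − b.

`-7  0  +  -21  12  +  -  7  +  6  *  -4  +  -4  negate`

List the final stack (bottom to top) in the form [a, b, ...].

[50, 4]

-7     : [-7]
0      : [-7, 0]
+      : [-7]
-21    : [-7, -21]
12     : [-7, -21, 12]
+      : [-7, -9]
-      : [2]
7      : [2, 7]
+      : [9]
6      : [9, 6]
*      : [54]
-4     : [54, -4]
+      : [50]
-4     : [50, -4]
negate : [50, 4]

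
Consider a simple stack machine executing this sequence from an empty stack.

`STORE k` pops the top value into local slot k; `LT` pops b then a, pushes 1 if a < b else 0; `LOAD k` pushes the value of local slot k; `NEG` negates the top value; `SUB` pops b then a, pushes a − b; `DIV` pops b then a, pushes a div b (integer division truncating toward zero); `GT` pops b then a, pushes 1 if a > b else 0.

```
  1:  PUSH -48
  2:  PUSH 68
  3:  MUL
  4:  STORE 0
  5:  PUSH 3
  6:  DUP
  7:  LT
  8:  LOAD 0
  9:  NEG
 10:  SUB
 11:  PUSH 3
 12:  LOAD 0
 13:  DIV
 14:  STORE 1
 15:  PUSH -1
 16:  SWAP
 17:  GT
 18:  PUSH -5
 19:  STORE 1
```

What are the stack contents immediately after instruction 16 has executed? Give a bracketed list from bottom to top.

[-1, -3264]

PUSH -48 : -48
PUSH 68  : -48 68
MUL      : -3264
STORE 0  : (empty)
PUSH 3   : 3
DUP      : 3 3
LT       : 0
LOAD 0   : 0 -3264
NEG      : 0 3264
SUB      : -3264
PUSH 3   : -3264 3
LOAD 0   : -3264 3 -3264
DIV      : -3264 0
STORE 1  : -3264
PUSH -1  : -3264 -1
SWAP     : -1 -3264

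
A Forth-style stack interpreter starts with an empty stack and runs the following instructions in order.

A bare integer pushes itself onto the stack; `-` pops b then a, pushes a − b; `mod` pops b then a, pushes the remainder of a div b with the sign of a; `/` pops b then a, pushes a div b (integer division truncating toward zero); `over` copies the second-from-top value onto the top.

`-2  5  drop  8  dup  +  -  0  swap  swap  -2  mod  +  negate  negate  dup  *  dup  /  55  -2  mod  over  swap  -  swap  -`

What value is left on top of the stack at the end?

-2      [-2]
5       [-2, 5]
drop    [-2]
8       [-2, 8]
dup     [-2, 8, 8]
+       [-2, 16]
-       [-18]
0       [-18, 0]
swap    [0, -18]
swap    [-18, 0]
-2      [-18, 0, -2]
mod     [-18, 0]
+       [-18]
negate  [18]
negate  [-18]
dup     [-18, -18]
*       [324]
dup     [324, 324]
/       [1]
55      [1, 55]
-2      [1, 55, -2]
mod     [1, 1]
over    [1, 1, 1]
swap    [1, 1, 1]
-       [1, 0]
swap    [0, 1]
-       [-1]

-1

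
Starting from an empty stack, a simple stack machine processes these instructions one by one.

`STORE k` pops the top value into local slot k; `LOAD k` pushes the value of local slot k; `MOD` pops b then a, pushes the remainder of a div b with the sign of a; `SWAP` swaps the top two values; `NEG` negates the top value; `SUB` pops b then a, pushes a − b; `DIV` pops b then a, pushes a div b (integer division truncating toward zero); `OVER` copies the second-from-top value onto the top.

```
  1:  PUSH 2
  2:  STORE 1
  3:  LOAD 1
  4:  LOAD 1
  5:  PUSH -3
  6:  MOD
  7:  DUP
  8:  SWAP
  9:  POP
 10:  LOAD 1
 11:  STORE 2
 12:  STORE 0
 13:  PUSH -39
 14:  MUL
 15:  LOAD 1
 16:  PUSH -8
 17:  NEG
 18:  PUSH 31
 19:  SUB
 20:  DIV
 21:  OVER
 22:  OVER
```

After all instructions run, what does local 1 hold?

2

PUSH 2   -> [2]
STORE 1  -> []
LOAD 1   -> [2]
LOAD 1   -> [2, 2]
PUSH -3  -> [2, 2, -3]
MOD      -> [2, 2]
DUP      -> [2, 2, 2]
SWAP     -> [2, 2, 2]
POP      -> [2, 2]
LOAD 1   -> [2, 2, 2]
STORE 2  -> [2, 2]
STORE 0  -> [2]
PUSH -39 -> [2, -39]
MUL      -> [-78]
LOAD 1   -> [-78, 2]
PUSH -8  -> [-78, 2, -8]
NEG      -> [-78, 2, 8]
PUSH 31  -> [-78, 2, 8, 31]
SUB      -> [-78, 2, -23]
DIV      -> [-78, 0]
OVER     -> [-78, 0, -78]
OVER     -> [-78, 0, -78, 0]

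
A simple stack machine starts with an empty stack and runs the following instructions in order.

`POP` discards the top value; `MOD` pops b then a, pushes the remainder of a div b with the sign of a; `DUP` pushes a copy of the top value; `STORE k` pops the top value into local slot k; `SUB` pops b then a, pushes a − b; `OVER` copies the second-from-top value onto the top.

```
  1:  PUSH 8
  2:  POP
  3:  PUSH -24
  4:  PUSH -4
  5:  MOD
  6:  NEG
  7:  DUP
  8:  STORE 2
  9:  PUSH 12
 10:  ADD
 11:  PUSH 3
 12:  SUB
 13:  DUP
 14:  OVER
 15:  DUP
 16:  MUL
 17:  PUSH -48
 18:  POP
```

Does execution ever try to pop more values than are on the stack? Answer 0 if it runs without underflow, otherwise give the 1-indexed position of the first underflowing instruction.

PUSH 8    [8]
POP       []
PUSH -24  [-24]
PUSH -4   [-24, -4]
MOD       [0]
NEG       [0]
DUP       [0, 0]
STORE 2   [0]
PUSH 12   [0, 12]
ADD       [12]
PUSH 3    [12, 3]
SUB       [9]
DUP       [9, 9]
OVER      [9, 9, 9]
DUP       [9, 9, 9, 9]
MUL       [9, 9, 81]
PUSH -48  [9, 9, 81, -48]
POP       [9, 9, 81]

0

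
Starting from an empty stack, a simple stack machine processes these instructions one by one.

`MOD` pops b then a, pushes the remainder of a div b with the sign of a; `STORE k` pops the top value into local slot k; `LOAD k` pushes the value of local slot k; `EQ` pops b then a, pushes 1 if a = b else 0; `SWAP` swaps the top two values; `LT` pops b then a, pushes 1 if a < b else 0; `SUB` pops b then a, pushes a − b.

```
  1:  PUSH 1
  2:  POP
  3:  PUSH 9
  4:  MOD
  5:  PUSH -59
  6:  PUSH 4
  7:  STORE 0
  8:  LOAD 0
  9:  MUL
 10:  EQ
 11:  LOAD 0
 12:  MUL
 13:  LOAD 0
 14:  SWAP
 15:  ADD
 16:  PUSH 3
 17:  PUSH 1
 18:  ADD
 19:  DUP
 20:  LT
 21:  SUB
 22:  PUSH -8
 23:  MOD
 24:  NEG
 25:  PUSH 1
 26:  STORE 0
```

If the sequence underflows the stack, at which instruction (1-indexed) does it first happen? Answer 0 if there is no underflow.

PUSH 1 → [1]
POP    → []
PUSH 9 → [9]
MOD  — needs 2 operands, stack has 1 → underflow

4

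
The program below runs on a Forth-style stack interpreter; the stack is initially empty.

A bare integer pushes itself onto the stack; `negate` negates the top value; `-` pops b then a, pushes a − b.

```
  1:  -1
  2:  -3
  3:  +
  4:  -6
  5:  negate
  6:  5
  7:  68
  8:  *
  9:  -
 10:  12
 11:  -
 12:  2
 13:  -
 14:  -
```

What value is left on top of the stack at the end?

344

-1      -1
-3      -1 -3
+       -4
-6      -4 -6
negate  -4 6
5       -4 6 5
68      -4 6 5 68
*       -4 6 340
-       -4 -334
12      -4 -334 12
-       -4 -346
2       -4 -346 2
-       -4 -348
-       344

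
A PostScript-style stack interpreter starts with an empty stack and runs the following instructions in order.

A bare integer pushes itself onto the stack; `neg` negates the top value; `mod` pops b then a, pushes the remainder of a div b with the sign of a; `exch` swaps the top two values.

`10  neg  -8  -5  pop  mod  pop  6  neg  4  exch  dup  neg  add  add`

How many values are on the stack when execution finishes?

10    [10]
neg   [-10]
-8    [-10, -8]
-5    [-10, -8, -5]
pop   [-10, -8]
mod   [-2]
pop   []
6     [6]
neg   [-6]
4     [-6, 4]
exch  [4, -6]
dup   [4, -6, -6]
neg   [4, -6, 6]
add   [4, 0]
add   [4]

1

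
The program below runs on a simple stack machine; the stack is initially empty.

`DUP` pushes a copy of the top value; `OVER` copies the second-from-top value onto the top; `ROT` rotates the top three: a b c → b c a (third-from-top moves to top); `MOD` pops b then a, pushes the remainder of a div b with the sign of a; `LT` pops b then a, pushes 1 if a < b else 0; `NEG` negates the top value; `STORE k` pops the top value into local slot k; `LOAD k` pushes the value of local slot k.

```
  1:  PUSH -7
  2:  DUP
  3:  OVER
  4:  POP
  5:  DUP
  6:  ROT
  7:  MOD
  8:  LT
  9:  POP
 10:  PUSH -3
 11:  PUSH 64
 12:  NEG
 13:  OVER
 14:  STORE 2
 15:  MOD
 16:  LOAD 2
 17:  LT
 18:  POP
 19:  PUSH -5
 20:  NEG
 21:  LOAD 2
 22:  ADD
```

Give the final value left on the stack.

2

PUSH -7 → [-7]
DUP     → [-7, -7]
OVER    → [-7, -7, -7]
POP     → [-7, -7]
DUP     → [-7, -7, -7]
ROT     → [-7, -7, -7]
MOD     → [-7, 0]
LT      → [1]
POP     → []
PUSH -3 → [-3]
PUSH 64 → [-3, 64]
NEG     → [-3, -64]
OVER    → [-3, -64, -3]
STORE 2 → [-3, -64]
MOD     → [-3]
LOAD 2  → [-3, -3]
LT      → [0]
POP     → []
PUSH -5 → [-5]
NEG     → [5]
LOAD 2  → [5, -3]
ADD     → [2]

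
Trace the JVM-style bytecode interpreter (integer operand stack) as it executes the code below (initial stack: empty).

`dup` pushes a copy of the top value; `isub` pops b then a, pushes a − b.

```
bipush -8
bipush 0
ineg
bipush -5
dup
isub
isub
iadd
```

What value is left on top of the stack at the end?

bipush -8 → [-8]
bipush 0  → [-8, 0]
ineg      → [-8, 0]
bipush -5 → [-8, 0, -5]
dup       → [-8, 0, -5, -5]
isub      → [-8, 0, 0]
isub      → [-8, 0]
iadd      → [-8]

-8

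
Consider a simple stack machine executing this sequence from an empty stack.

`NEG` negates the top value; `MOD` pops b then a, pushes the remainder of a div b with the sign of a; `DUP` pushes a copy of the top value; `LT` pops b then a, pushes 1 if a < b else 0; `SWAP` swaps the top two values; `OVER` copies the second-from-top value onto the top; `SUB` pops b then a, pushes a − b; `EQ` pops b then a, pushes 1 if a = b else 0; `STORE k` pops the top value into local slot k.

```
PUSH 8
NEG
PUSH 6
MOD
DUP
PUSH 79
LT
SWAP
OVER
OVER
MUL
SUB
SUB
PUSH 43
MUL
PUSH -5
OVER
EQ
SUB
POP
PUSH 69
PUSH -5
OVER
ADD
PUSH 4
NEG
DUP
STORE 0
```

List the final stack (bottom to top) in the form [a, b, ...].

PUSH 8  : 8
NEG     : -8
PUSH 6  : -8 6
MOD     : -2
DUP     : -2 -2
PUSH 79 : -2 -2 79
LT      : -2 1
SWAP    : 1 -2
OVER    : 1 -2 1
OVER    : 1 -2 1 -2
MUL     : 1 -2 -2
SUB     : 1 0
SUB     : 1
PUSH 43 : 1 43
MUL     : 43
PUSH -5 : 43 -5
OVER    : 43 -5 43
EQ      : 43 0
SUB     : 43
POP     : (empty)
PUSH 69 : 69
PUSH -5 : 69 -5
OVER    : 69 -5 69
ADD     : 69 64
PUSH 4  : 69 64 4
NEG     : 69 64 -4
DUP     : 69 64 -4 -4
STORE 0 : 69 64 -4

[69, 64, -4]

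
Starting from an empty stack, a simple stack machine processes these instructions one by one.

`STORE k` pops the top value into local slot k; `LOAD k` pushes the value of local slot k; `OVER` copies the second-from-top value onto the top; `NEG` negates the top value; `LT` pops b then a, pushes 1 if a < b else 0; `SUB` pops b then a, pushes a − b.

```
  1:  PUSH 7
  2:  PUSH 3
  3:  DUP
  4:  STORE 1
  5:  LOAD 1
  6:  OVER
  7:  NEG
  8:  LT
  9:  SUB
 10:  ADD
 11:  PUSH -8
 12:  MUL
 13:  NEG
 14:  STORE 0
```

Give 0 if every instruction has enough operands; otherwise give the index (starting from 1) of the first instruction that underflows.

0

PUSH 7   7
PUSH 3   7 3
DUP      7 3 3
STORE 1  7 3
LOAD 1   7 3 3
OVER     7 3 3 3
NEG      7 3 3 -3
LT       7 3 0
SUB      7 3
ADD      10
PUSH -8  10 -8
MUL      -80
NEG      80
STORE 0  (empty)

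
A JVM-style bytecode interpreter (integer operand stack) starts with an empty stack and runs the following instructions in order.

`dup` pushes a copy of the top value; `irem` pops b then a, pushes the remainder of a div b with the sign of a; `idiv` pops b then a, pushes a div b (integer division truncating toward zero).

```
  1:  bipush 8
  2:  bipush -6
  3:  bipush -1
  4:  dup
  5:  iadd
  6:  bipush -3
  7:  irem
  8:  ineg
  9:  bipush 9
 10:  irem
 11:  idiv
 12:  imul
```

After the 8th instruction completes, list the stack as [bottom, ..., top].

[8, -6, 2]

bipush 8  : [8]
bipush -6 : [8, -6]
bipush -1 : [8, -6, -1]
dup       : [8, -6, -1, -1]
iadd      : [8, -6, -2]
bipush -3 : [8, -6, -2, -3]
irem      : [8, -6, -2]
ineg      : [8, -6, 2]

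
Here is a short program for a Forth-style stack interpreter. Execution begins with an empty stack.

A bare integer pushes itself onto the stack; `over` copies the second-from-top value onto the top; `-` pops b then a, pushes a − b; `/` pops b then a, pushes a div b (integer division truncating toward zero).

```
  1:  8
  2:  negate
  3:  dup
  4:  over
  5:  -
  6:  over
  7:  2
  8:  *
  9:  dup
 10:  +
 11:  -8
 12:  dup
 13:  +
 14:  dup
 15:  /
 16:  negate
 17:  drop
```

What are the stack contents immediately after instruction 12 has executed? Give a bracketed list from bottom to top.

8       [8]
negate  [-8]
dup     [-8, -8]
over    [-8, -8, -8]
-       [-8, 0]
over    [-8, 0, -8]
2       [-8, 0, -8, 2]
*       [-8, 0, -16]
dup     [-8, 0, -16, -16]
+       [-8, 0, -32]
-8      [-8, 0, -32, -8]
dup     [-8, 0, -32, -8, -8]

[-8, 0, -32, -8, -8]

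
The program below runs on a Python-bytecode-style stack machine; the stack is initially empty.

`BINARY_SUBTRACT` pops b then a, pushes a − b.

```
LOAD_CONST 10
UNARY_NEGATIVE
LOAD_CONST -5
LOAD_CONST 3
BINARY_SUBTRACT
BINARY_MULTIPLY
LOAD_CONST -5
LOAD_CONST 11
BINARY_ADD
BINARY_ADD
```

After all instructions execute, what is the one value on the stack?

LOAD_CONST 10   -> 10
UNARY_NEGATIVE  -> -10
LOAD_CONST -5   -> -10 -5
LOAD_CONST 3    -> -10 -5 3
BINARY_SUBTRACT -> -10 -8
BINARY_MULTIPLY -> 80
LOAD_CONST -5   -> 80 -5
LOAD_CONST 11   -> 80 -5 11
BINARY_ADD      -> 80 6
BINARY_ADD      -> 86

86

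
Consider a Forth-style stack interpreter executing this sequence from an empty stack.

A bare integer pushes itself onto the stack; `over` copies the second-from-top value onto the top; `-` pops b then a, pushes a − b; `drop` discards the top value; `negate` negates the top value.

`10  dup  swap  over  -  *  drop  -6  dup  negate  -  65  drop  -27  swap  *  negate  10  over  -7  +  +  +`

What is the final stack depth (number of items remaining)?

1

10     : [10]
dup    : [10, 10]
swap   : [10, 10]
over   : [10, 10, 10]
-      : [10, 0]
*      : [0]
drop   : []
-6     : [-6]
dup    : [-6, -6]
negate : [-6, 6]
-      : [-12]
65     : [-12, 65]
drop   : [-12]
-27    : [-12, -27]
swap   : [-27, -12]
*      : [324]
negate : [-324]
10     : [-324, 10]
over   : [-324, 10, -324]
-7     : [-324, 10, -324, -7]
+      : [-324, 10, -331]
+      : [-324, -321]
+      : [-645]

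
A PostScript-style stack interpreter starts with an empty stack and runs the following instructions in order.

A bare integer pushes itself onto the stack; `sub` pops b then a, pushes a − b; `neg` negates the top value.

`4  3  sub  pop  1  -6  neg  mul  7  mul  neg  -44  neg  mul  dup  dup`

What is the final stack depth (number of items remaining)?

3

4    [4]
3    [4, 3]
sub  [1]
pop  []
1    [1]
-6   [1, -6]
neg  [1, 6]
mul  [6]
7    [6, 7]
mul  [42]
neg  [-42]
-44  [-42, -44]
neg  [-42, 44]
mul  [-1848]
dup  [-1848, -1848]
dup  [-1848, -1848, -1848]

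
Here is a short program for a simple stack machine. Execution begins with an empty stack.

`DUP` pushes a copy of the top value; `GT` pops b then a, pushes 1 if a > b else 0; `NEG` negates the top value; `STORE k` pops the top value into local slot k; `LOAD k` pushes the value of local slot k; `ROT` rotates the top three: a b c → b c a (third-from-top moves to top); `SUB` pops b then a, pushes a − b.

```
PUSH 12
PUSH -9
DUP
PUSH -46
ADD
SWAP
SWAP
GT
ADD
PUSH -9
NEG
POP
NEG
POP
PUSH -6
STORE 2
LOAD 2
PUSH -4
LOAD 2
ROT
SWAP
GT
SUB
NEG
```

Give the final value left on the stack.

PUSH 12  → 12
PUSH -9  → 12 -9
DUP      → 12 -9 -9
PUSH -46 → 12 -9 -9 -46
ADD      → 12 -9 -55
SWAP     → 12 -55 -9
SWAP     → 12 -9 -55
GT       → 12 1
ADD      → 13
PUSH -9  → 13 -9
NEG      → 13 9
POP      → 13
NEG      → -13
POP      → (empty)
PUSH -6  → -6
STORE 2  → (empty)
LOAD 2   → -6
PUSH -4  → -6 -4
LOAD 2   → -6 -4 -6
ROT      → -4 -6 -6
SWAP     → -4 -6 -6
GT       → -4 0
SUB      → -4
NEG      → 4

4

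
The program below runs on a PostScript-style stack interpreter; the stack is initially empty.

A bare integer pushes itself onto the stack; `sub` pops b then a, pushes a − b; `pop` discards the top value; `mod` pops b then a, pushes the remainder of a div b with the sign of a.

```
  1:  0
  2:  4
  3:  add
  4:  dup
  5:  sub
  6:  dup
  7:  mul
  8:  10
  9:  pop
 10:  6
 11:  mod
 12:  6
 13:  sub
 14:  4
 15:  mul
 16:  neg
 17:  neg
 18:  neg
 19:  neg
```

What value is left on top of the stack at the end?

0   : [0]
4   : [0, 4]
add : [4]
dup : [4, 4]
sub : [0]
dup : [0, 0]
mul : [0]
10  : [0, 10]
pop : [0]
6   : [0, 6]
mod : [0]
6   : [0, 6]
sub : [-6]
4   : [-6, 4]
mul : [-24]
neg : [24]
neg : [-24]
neg : [24]
neg : [-24]

-24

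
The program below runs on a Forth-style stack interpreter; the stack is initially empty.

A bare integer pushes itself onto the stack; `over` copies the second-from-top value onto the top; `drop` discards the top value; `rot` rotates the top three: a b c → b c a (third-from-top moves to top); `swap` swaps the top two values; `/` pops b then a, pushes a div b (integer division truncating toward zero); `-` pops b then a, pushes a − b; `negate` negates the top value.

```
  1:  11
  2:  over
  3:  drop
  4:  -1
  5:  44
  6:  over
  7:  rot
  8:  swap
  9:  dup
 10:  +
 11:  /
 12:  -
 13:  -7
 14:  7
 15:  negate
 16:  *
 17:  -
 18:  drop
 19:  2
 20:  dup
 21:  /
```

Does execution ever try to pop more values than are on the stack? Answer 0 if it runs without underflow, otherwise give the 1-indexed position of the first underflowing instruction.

2

11 -> [11]
over  — needs 2 operands, stack has 1 → underflow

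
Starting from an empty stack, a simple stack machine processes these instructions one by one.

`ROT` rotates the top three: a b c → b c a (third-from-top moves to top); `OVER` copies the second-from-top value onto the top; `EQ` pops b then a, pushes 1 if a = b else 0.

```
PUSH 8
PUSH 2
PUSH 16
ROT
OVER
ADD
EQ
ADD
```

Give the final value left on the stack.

2

PUSH 8  → 8
PUSH 2  → 8 2
PUSH 16 → 8 2 16
ROT     → 2 16 8
OVER    → 2 16 8 16
ADD     → 2 16 24
EQ      → 2 0
ADD     → 2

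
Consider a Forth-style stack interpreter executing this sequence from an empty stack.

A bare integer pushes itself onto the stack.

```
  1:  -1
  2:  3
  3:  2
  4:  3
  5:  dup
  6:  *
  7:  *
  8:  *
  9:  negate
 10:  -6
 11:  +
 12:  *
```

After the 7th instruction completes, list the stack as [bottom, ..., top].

-1  → -1
3   → -1 3
2   → -1 3 2
3   → -1 3 2 3
dup → -1 3 2 3 3
*   → -1 3 2 9
*   → -1 3 18

[-1, 3, 18]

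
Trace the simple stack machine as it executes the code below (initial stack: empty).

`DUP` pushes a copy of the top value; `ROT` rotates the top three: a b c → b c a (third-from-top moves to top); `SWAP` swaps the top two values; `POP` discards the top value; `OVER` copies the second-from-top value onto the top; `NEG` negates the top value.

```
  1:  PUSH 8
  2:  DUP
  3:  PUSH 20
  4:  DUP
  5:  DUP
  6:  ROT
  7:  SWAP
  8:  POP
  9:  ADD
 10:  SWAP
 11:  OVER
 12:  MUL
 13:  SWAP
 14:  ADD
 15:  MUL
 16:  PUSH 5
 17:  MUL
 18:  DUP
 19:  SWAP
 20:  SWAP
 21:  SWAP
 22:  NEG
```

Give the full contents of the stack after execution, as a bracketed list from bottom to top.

PUSH 8   8
DUP      8 8
PUSH 20  8 8 20
DUP      8 8 20 20
DUP      8 8 20 20 20
ROT      8 8 20 20 20
SWAP     8 8 20 20 20
POP      8 8 20 20
ADD      8 8 40
SWAP     8 40 8
OVER     8 40 8 40
MUL      8 40 320
SWAP     8 320 40
ADD      8 360
MUL      2880
PUSH 5   2880 5
MUL      14400
DUP      14400 14400
SWAP     14400 14400
SWAP     14400 14400
SWAP     14400 14400
NEG      14400 -14400

[14400, -14400]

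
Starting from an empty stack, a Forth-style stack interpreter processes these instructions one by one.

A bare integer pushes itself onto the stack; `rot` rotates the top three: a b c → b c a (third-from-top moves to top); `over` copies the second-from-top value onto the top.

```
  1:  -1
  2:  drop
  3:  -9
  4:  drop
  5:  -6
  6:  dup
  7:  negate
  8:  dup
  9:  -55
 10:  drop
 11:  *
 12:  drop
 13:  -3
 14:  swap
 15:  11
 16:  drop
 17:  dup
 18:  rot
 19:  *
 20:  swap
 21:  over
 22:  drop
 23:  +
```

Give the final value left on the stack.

12

-1      -1
drop    (empty)
-9      -9
drop    (empty)
-6      -6
dup     -6 -6
negate  -6 6
dup     -6 6 6
-55     -6 6 6 -55
drop    -6 6 6
*       -6 36
drop    -6
-3      -6 -3
swap    -3 -6
11      -3 -6 11
drop    -3 -6
dup     -3 -6 -6
rot     -6 -6 -3
*       -6 18
swap    18 -6
over    18 -6 18
drop    18 -6
+       12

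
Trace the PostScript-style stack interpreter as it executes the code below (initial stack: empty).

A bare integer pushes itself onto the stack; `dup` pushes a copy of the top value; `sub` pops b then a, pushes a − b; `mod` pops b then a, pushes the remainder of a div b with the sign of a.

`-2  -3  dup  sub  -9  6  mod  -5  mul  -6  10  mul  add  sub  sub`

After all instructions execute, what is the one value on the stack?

-2  : [-2]
-3  : [-2, -3]
dup : [-2, -3, -3]
sub : [-2, 0]
-9  : [-2, 0, -9]
6   : [-2, 0, -9, 6]
mod : [-2, 0, -3]
-5  : [-2, 0, -3, -5]
mul : [-2, 0, 15]
-6  : [-2, 0, 15, -6]
10  : [-2, 0, 15, -6, 10]
mul : [-2, 0, 15, -60]
add : [-2, 0, -45]
sub : [-2, 45]
sub : [-47]

-47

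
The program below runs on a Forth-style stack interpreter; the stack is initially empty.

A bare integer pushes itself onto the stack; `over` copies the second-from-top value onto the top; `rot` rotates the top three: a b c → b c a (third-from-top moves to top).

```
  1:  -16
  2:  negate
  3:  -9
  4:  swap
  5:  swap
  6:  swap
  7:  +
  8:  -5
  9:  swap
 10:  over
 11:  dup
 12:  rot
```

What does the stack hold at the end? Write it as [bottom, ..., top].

[-5, -5, -5, 7]

-16    → [-16]
negate → [16]
-9     → [16, -9]
swap   → [-9, 16]
swap   → [16, -9]
swap   → [-9, 16]
+      → [7]
-5     → [7, -5]
swap   → [-5, 7]
over   → [-5, 7, -5]
dup    → [-5, 7, -5, -5]
rot    → [-5, -5, -5, 7]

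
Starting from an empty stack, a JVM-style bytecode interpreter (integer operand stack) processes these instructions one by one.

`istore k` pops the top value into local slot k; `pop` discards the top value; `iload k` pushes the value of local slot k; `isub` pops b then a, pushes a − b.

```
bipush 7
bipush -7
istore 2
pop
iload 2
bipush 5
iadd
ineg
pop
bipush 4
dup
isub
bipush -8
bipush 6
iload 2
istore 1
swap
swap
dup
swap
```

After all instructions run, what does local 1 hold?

bipush 7  → 7
bipush -7 → 7 -7
istore 2  → 7
pop       → (empty)
iload 2   → -7
bipush 5  → -7 5
iadd      → -2
ineg      → 2
pop       → (empty)
bipush 4  → 4
dup       → 4 4
isub      → 0
bipush -8 → 0 -8
bipush 6  → 0 -8 6
iload 2   → 0 -8 6 -7
istore 1  → 0 -8 6
swap      → 0 6 -8
swap      → 0 -8 6
dup       → 0 -8 6 6
swap      → 0 -8 6 6

-7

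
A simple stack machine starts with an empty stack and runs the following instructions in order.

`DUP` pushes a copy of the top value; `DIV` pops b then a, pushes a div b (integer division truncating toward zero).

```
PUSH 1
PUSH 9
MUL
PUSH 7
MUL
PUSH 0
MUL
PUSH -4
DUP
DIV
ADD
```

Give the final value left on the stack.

1

PUSH 1  -> [1]
PUSH 9  -> [1, 9]
MUL     -> [9]
PUSH 7  -> [9, 7]
MUL     -> [63]
PUSH 0  -> [63, 0]
MUL     -> [0]
PUSH -4 -> [0, -4]
DUP     -> [0, -4, -4]
DIV     -> [0, 1]
ADD     -> [1]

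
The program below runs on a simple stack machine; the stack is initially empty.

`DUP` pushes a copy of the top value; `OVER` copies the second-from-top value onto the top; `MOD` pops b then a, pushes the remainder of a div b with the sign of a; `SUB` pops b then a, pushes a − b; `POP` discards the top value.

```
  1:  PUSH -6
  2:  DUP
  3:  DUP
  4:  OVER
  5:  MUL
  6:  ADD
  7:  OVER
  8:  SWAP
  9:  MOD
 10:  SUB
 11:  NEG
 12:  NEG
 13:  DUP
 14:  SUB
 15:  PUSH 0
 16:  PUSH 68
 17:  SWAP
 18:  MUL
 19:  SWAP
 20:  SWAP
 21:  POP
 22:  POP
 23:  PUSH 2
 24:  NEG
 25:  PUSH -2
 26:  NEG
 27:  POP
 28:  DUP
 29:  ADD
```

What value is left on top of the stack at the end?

-4

PUSH -6 → -6
DUP     → -6 -6
DUP     → -6 -6 -6
OVER    → -6 -6 -6 -6
MUL     → -6 -6 36
ADD     → -6 30
OVER    → -6 30 -6
SWAP    → -6 -6 30
MOD     → -6 -6
SUB     → 0
NEG     → 0
NEG     → 0
DUP     → 0 0
SUB     → 0
PUSH 0  → 0 0
PUSH 68 → 0 0 68
SWAP    → 0 68 0
MUL     → 0 0
SWAP    → 0 0
SWAP    → 0 0
POP     → 0
POP     → (empty)
PUSH 2  → 2
NEG     → -2
PUSH -2 → -2 -2
NEG     → -2 2
POP     → -2
DUP     → -2 -2
ADD     → -4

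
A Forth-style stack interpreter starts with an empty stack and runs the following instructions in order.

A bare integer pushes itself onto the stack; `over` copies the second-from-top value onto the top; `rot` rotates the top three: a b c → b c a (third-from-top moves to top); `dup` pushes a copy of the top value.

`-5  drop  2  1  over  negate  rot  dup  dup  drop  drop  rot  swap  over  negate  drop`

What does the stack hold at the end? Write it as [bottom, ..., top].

[-2, 1, 2]

-5     -> -5
drop   -> (empty)
2      -> 2
1      -> 2 1
over   -> 2 1 2
negate -> 2 1 -2
rot    -> 1 -2 2
dup    -> 1 -2 2 2
dup    -> 1 -2 2 2 2
drop   -> 1 -2 2 2
drop   -> 1 -2 2
rot    -> -2 2 1
swap   -> -2 1 2
over   -> -2 1 2 1
negate -> -2 1 2 -1
drop   -> -2 1 2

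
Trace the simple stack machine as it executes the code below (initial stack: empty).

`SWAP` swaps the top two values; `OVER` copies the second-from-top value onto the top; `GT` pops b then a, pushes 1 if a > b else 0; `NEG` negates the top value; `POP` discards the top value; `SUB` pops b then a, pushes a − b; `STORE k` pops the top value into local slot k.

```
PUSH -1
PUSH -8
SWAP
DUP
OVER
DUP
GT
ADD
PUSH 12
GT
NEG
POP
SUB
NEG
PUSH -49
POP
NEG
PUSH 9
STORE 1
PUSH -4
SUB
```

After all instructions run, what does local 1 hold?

9

PUSH -1  -> -1
PUSH -8  -> -1 -8
SWAP     -> -8 -1
DUP      -> -8 -1 -1
OVER     -> -8 -1 -1 -1
DUP      -> -8 -1 -1 -1 -1
GT       -> -8 -1 -1 0
ADD      -> -8 -1 -1
PUSH 12  -> -8 -1 -1 12
GT       -> -8 -1 0
NEG      -> -8 -1 0
POP      -> -8 -1
SUB      -> -7
NEG      -> 7
PUSH -49 -> 7 -49
POP      -> 7
NEG      -> -7
PUSH 9   -> -7 9
STORE 1  -> -7
PUSH -4  -> -7 -4
SUB      -> -3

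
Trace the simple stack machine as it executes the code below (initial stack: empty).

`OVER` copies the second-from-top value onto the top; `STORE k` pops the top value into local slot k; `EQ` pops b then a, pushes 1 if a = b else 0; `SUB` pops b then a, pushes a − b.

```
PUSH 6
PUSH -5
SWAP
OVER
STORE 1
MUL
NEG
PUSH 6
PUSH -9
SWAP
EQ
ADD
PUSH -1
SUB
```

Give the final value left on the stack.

31

PUSH 6   [6]
PUSH -5  [6, -5]
SWAP     [-5, 6]
OVER     [-5, 6, -5]
STORE 1  [-5, 6]
MUL      [-30]
NEG      [30]
PUSH 6   [30, 6]
PUSH -9  [30, 6, -9]
SWAP     [30, -9, 6]
EQ       [30, 0]
ADD      [30]
PUSH -1  [30, -1]
SUB      [31]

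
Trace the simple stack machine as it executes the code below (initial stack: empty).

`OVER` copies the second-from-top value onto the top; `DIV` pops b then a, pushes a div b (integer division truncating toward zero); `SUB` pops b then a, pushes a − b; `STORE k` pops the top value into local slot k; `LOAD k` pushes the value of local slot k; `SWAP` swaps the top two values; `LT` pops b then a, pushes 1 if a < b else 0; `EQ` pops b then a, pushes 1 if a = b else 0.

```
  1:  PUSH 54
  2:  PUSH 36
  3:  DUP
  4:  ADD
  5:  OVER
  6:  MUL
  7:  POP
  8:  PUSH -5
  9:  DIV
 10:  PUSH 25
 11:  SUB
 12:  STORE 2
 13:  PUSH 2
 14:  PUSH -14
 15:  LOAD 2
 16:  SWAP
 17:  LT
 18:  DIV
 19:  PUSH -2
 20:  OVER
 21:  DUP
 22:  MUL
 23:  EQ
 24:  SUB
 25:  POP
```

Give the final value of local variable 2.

PUSH 54  -> 54
PUSH 36  -> 54 36
DUP      -> 54 36 36
ADD      -> 54 72
OVER     -> 54 72 54
MUL      -> 54 3888
POP      -> 54
PUSH -5  -> 54 -5
DIV      -> -10
PUSH 25  -> -10 25
SUB      -> -35
STORE 2  -> (empty)
PUSH 2   -> 2
PUSH -14 -> 2 -14
LOAD 2   -> 2 -14 -35
SWAP     -> 2 -35 -14
LT       -> 2 1
DIV      -> 2
PUSH -2  -> 2 -2
OVER     -> 2 -2 2
DUP      -> 2 -2 2 2
MUL      -> 2 -2 4
EQ       -> 2 0
SUB      -> 2
POP      -> (empty)

-35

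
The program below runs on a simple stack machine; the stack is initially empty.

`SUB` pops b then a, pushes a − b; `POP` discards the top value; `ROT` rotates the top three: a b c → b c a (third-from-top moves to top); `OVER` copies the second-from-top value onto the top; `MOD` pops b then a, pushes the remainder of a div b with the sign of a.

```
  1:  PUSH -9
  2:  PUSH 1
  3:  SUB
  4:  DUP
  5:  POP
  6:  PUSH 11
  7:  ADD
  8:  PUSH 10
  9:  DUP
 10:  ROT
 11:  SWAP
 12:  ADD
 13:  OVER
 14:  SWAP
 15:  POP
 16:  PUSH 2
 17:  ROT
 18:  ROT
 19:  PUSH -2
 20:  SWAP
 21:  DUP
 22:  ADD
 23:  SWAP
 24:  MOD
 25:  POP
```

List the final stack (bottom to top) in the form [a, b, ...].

PUSH -9 -> -9
PUSH 1  -> -9 1
SUB     -> -10
DUP     -> -10 -10
POP     -> -10
PUSH 11 -> -10 11
ADD     -> 1
PUSH 10 -> 1 10
DUP     -> 1 10 10
ROT     -> 10 10 1
SWAP    -> 10 1 10
ADD     -> 10 11
OVER    -> 10 11 10
SWAP    -> 10 10 11
POP     -> 10 10
PUSH 2  -> 10 10 2
ROT     -> 10 2 10
ROT     -> 2 10 10
PUSH -2 -> 2 10 10 -2
SWAP    -> 2 10 -2 10
DUP     -> 2 10 -2 10 10
ADD     -> 2 10 -2 20
SWAP    -> 2 10 20 -2
MOD     -> 2 10 0
POP     -> 2 10

[2, 10]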